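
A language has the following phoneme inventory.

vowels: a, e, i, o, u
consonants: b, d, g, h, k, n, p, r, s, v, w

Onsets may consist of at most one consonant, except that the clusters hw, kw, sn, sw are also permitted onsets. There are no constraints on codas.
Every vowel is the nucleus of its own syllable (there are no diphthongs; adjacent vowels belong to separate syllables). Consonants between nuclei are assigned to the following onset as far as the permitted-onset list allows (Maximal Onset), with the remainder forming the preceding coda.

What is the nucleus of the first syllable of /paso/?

a

Nuclei (vowels): a, o → 2 syllables.
The first nucleus (vowel 1 from the left) is /a/.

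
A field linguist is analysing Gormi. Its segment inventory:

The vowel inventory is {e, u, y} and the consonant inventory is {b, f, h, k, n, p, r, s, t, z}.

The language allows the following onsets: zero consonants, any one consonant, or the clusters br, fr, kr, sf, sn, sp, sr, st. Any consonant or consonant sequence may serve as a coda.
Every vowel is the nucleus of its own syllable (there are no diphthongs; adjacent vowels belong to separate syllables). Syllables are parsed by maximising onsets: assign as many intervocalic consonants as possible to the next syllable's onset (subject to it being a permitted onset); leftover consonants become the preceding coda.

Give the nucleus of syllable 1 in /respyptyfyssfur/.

e

The vowels are e, y, y, y, u — 5 nuclei, so 5 syllables.
The first nucleus (vowel 1 from the left) is /e/.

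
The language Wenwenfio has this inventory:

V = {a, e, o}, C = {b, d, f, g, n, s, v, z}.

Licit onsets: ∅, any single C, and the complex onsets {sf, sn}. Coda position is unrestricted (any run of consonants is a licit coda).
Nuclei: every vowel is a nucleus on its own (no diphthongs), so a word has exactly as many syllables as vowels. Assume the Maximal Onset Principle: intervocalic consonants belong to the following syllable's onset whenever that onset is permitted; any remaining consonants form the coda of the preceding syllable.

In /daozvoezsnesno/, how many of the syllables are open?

The vowels are a, o, o, e, e, o — 6 nuclei, so 6 syllables.
V1 /a/ – V2 /o/: no consonants, so the boundary falls immediately after /a/.
V2 /o/ – V3 /o/: /zv/ — longest licit onset from the right is /v/, leaving /z/ as coda.
V3 /o/ – V4 /e/: nothing intervenes; syllable break is V.V.
V4 /e/ – V5 /e/: cluster /zsn/ — the longest permitted-onset suffix is /sn/; onset = /sn/, preceding coda = /z/.
V5 /e/ – V6 /o/: cluster /sn/ — /sn/ is itself a permitted onset, so the whole cluster goes right; preceding coda = ∅.
Putting it together: da.oz.vo.ez.sne.sno.
Classifying each syllable: /da/ (open), /oz/ (closed), /vo/ (open), /ez/ (closed), /sne/ (open), /sno/ (open).
Open syllables: 4.

4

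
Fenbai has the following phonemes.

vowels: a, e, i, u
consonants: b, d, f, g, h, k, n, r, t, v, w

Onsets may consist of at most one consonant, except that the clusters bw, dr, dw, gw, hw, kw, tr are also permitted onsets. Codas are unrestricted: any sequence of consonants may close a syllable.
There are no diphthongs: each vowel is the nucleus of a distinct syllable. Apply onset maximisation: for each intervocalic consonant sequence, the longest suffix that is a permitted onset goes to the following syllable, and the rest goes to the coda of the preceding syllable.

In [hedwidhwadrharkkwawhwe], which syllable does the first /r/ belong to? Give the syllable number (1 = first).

Nuclei (vowels): e, i, a, a, a, e → 6 syllables.
/e…i/ gap (V1→V2): /dw/ is a licit onset in full, so it all attaches to the next syllable.
/i…a/ gap (V2→V3): /dhw/ — longest licit onset from the right is /hw/, leaving /d/ as coda.
/a…a/ gap (V3→V4): cluster /drh/ — the longest permitted-onset suffix is /h/; onset = /h/, preceding coda = /dr/.
/a…a/ gap (V4→V5): /rkkw/ splits as /rk/ + /kw/ (/kw/ is the longest suffix that is a licit onset).
/a…e/ gap (V5→V6): /whw/ splits as /w/ + /hw/ (/hw/ is the longest suffix that is a licit onset).
Result: he.dwid.hwadr.hark.kwaw.hwe.
The first /r/ is in the coda of syllable 3 (/hwadr/).

3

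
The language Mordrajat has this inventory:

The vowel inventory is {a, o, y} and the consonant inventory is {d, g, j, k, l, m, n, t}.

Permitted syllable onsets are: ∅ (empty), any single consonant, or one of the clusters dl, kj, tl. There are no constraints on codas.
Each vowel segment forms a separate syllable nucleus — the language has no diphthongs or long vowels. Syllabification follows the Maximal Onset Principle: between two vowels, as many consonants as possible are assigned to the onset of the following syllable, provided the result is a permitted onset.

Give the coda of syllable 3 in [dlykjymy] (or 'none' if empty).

Vowels present: y, y, y; each is a nucleus, giving 3 syllables.
σ1/σ2 boundary: cluster /kj/ — /kj/ is itself a permitted onset, so the whole cluster goes right; preceding coda = ∅.
σ2/σ3 boundary: /m/ is a single consonant, so it becomes the next onset.
Putting it together: dly.kjy.my.
Syllable 3 is /my/: onset /m/, nucleus /y/, coda ∅.

none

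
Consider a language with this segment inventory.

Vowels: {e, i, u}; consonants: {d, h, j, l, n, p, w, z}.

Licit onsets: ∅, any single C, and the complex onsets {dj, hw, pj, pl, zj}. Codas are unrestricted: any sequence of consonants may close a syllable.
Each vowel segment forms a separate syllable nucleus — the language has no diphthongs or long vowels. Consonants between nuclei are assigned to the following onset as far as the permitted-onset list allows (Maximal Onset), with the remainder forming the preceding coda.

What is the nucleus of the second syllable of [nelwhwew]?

e

The vowels are e, e — 2 nuclei, so 2 syllables.
The second nucleus (vowel 2 from the left) is /e/.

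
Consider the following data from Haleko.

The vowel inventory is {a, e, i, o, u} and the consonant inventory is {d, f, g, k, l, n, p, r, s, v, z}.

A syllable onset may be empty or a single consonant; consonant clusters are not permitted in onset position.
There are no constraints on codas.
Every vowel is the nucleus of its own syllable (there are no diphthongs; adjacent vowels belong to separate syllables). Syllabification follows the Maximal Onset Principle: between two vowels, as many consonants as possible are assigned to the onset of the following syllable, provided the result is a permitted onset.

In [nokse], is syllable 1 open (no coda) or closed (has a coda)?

closed

Vowels present: o, e; each is a nucleus, giving 2 syllables.
V1 /o/ – V2 /e/: /ks/ — longest licit onset from the right is /s/, leaving /k/ as coda.
Syllabification: nok.se.
Syllable 1 is /nok/ with coda /k/, so it is closed.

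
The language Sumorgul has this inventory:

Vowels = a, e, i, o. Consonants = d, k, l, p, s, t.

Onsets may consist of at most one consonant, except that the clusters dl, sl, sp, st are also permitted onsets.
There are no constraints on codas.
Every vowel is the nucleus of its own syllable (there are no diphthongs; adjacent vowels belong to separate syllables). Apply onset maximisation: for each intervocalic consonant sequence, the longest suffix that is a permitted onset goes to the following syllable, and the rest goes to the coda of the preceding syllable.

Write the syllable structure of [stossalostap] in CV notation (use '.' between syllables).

Vowels present: o, a, o, a; each is a nucleus, giving 4 syllables.
Between /o/ (V1) and /a/ (V2): /ss/ splits as /s/ + /s/ (/s/ is the longest suffix that is a licit onset).
Between /a/ (V2) and /o/ (V3): /l/ is a single consonant, so it becomes the next onset.
Between /o/ (V3) and /a/ (V4): /st/ is a licit onset in full, so it all attaches to the next syllable.
Syllabification: stos.sa.lo.stap.
Mapping each syllable to C/V: /stos/ → CCVC, /sa/ → CV, /lo/ → CV, /stap/ → CCVC.

CCVC.CV.CV.CCVC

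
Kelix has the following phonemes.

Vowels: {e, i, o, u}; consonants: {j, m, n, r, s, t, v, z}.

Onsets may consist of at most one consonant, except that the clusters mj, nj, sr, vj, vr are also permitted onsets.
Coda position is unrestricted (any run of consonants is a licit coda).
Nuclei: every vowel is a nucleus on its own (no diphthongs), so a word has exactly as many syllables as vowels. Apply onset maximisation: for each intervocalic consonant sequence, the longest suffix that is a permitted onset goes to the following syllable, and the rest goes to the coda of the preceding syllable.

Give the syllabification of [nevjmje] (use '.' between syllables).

The vowels are e, e — 2 nuclei, so 2 syllables.
Between /e/ (V1) and /e/ (V2): /vjmj/ splits as /vj/ + /mj/ (/mj/ is the longest suffix that is a licit onset).

nevj.mje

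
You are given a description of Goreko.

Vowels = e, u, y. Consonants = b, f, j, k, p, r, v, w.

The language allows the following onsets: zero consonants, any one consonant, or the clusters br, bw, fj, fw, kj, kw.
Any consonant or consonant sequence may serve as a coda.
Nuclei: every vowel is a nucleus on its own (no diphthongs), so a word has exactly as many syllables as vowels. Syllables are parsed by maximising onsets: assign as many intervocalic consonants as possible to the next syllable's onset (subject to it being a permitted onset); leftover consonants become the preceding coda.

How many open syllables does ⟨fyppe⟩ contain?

The vowels are y, e — 2 nuclei, so 2 syllables.
/y…e/ gap (V1→V2): cluster /pp/ — the longest permitted-onset suffix is /p/; onset = /p/, preceding coda = /p/.
Putting it together: fyp.pe.
Classifying each syllable: /fyp/ (closed), /pe/ (open).
Open syllables: 1.

1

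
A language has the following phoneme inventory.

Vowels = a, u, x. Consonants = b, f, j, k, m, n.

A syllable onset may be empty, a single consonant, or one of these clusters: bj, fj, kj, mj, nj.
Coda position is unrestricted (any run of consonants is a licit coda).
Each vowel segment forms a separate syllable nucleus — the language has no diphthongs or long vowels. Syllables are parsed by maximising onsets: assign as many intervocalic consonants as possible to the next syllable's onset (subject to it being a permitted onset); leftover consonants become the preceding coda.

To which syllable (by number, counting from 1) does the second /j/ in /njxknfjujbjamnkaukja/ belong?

Vowels present: x, u, a, a, u, a; each is a nucleus, giving 6 syllables.
/x…u/ gap (V1→V2): /knfj/; trying suffixes from longest down, /fj/ is the first permitted one, so coda /kn/ | onset /fj/.
/u…a/ gap (V2→V3): /jbj/; trying suffixes from longest down, /bj/ is the first permitted one, so coda /j/ | onset /bj/.
/a…a/ gap (V3→V4): /mnk/ splits as /mn/ + /k/ (/k/ is the longest suffix that is a licit onset).
/a…u/ gap (V4→V5): no consonants, so the boundary falls immediately after /a/.
/u…a/ gap (V5→V6): /kj/ — entire cluster is a permitted onset → onset /kj/, coda ∅.
Putting it together: njxkn.fjuj.bjamn.ka.u.kja.
The second /j/ is in the onset of syllable 2 (/fjuj/).

2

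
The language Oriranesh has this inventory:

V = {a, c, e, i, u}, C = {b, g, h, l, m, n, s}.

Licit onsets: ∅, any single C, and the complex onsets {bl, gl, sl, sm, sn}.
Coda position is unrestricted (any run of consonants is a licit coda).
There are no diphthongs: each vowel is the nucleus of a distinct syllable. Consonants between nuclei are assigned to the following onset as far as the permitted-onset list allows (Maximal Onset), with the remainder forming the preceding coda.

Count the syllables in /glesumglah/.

3

Nuclei (vowels): e, u, a → 3 syllables.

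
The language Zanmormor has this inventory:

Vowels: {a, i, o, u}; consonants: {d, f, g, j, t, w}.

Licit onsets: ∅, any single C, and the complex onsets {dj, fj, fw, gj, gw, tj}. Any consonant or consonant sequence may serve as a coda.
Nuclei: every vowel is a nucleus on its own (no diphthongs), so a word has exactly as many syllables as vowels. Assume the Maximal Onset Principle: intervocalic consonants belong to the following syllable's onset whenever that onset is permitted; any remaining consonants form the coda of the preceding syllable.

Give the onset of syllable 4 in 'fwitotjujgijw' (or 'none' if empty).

Nuclei (vowels): i, o, u, i → 4 syllables.
σ1/σ2 boundary: /t/ → onset of the next syllable (single consonants are always licit onsets).
σ2/σ3 boundary: cluster /tj/ — /tj/ is itself a permitted onset, so the whole cluster goes right; preceding coda = ∅.
σ3/σ4 boundary: cluster /jg/ — the longest permitted-onset suffix is /g/; onset = /g/, preceding coda = /j/.
Putting it together: fwi.to.tjuj.gijw.
Syllable 4 is /gijw/: onset /g/, nucleus /i/, coda /jw/.

g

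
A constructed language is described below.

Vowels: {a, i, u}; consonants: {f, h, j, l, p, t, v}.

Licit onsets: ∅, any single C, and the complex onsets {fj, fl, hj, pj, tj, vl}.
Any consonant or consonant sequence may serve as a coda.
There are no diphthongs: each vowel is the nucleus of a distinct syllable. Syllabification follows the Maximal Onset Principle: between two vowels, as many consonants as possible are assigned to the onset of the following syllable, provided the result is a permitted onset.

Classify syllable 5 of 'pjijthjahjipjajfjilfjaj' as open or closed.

Nuclei (vowels): i, a, i, a, i, a → 6 syllables.
/i…a/ gap (V1→V2): /jthj/; trying suffixes from longest down, /hj/ is the first permitted one, so coda /jt/ | onset /hj/.
/a…i/ gap (V2→V3): /hj/ is a licit onset in full, so it all attaches to the next syllable.
/i…a/ gap (V3→V4): /pj/ — entire cluster is a permitted onset → onset /pj/, coda ∅.
/a…i/ gap (V4→V5): /jfj/; trying suffixes from longest down, /fj/ is the first permitted one, so coda /j/ | onset /fj/.
/i…a/ gap (V5→V6): /lfj/ — longest licit onset from the right is /fj/, leaving /l/ as coda.
Syllabification: pjijt.hja.hji.pjaj.fjil.fjaj.
Syllable 5 is /fjil/ with coda /l/, so it is closed.

closed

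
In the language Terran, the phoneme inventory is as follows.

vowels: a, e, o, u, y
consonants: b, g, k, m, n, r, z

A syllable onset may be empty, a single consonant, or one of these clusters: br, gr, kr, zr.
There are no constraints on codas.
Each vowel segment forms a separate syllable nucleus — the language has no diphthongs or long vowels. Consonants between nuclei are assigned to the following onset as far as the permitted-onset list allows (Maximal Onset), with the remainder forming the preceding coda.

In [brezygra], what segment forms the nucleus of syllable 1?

Nuclei (vowels): e, y, a → 3 syllables.
The first nucleus (vowel 1 from the left) is /e/.

e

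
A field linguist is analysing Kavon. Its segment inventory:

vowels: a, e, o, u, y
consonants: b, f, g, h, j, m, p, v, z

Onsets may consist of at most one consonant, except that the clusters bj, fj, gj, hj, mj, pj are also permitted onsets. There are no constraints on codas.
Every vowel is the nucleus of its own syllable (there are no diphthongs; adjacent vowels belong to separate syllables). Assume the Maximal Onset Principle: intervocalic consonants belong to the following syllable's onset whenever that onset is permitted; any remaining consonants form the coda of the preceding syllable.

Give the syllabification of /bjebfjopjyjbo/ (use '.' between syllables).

bjeb.fjo.pjyj.bo

Nuclei (vowels): e, o, y, o → 4 syllables.
V1 /e/ – V2 /o/: /bfj/ — longest licit onset from the right is /fj/, leaving /b/ as coda.
V2 /o/ – V3 /y/: /pj/ — entire cluster is a permitted onset → onset /pj/, coda ∅.
V3 /y/ – V4 /o/: /jb/ — longest licit onset from the right is /b/, leaving /j/ as coda.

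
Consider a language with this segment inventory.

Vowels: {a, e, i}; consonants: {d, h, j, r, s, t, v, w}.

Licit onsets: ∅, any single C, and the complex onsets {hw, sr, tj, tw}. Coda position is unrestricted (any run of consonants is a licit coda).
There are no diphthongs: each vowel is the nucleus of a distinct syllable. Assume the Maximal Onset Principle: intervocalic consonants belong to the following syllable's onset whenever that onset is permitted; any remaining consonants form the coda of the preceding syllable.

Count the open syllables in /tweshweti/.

The vowels are e, e, i — 3 nuclei, so 3 syllables.
V1 /e/ – V2 /e/: /shw/ splits as /s/ + /hw/ (/hw/ is the longest suffix that is a licit onset).
V2 /e/ – V3 /i/: /t/ is a single consonant, so it becomes the next onset.
Syllabification: twes.hwe.ti.
Classifying each syllable: /twes/ (closed), /hwe/ (open), /ti/ (open).
Open syllables: 2.

2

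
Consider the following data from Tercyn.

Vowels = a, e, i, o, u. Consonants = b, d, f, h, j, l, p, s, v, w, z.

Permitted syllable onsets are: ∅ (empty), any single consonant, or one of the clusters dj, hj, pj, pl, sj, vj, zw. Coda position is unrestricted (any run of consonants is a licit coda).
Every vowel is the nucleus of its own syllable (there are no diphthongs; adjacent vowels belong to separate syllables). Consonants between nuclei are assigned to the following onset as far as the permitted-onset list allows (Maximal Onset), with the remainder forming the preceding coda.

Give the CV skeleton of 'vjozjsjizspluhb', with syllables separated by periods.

The vowels are o, i, u — 3 nuclei, so 3 syllables.
V1 /o/ – V2 /i/: /zjsj/ — longest licit onset from the right is /sj/, leaving /zj/ as coda.
V2 /i/ – V3 /u/: cluster /zspl/ — the longest permitted-onset suffix is /pl/; onset = /pl/, preceding coda = /zs/.
Result: vjozj.sjizs.pluhb.
Mapping each syllable to C/V: /vjozj/ → CCVCC, /sjizs/ → CCVCC, /pluhb/ → CCVCC.

CCVCC.CCVCC.CCVCC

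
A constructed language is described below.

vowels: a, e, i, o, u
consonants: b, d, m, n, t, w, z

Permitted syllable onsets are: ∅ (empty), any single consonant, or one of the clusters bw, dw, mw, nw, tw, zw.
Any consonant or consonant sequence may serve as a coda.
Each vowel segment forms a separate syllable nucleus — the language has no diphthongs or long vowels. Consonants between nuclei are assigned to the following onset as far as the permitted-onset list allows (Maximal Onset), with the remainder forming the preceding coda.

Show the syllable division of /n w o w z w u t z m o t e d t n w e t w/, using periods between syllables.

Vowels present: o, u, o, e, e; each is a nucleus, giving 5 syllables.
σ1/σ2 boundary: /wzw/ — longest licit onset from the right is /zw/, leaving /w/ as coda.
σ2/σ3 boundary: cluster /tzm/ — the longest permitted-onset suffix is /m/; onset = /m/, preceding coda = /tz/.
σ3/σ4 boundary: /t/ is a single consonant, so it becomes the next onset.
σ4/σ5 boundary: /dtnw/ — longest licit onset from the right is /nw/, leaving /dt/ as coda.

nwow.zwutz.mo.tedt.nwetw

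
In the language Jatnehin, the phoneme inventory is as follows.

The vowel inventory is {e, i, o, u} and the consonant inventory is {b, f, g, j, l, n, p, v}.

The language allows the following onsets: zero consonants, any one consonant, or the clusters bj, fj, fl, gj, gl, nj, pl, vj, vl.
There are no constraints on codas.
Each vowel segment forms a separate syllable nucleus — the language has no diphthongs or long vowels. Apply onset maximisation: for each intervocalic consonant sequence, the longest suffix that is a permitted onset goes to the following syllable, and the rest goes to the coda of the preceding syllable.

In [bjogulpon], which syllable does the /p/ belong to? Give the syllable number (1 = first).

3

Nuclei (vowels): o, u, o → 3 syllables.
/o…u/ gap (V1→V2): /g/ is a single consonant, so it becomes the next onset.
/u…o/ gap (V2→V3): /lp/ splits as /l/ + /p/ (/p/ is the longest suffix that is a licit onset).
Putting it together: bjo.gul.pon.
The /p/ is in the onset of syllable 3 (/pon/).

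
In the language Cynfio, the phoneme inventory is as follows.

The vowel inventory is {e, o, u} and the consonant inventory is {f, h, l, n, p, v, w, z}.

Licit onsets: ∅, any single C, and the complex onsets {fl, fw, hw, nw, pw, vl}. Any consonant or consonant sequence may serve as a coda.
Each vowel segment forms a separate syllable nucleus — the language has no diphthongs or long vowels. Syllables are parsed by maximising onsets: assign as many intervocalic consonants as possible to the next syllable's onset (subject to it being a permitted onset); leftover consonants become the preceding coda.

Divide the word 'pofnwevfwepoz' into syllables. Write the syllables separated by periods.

Vowels present: o, e, e, o; each is a nucleus, giving 4 syllables.
/o…e/ gap (V1→V2): /fnw/; trying suffixes from longest down, /nw/ is the first permitted one, so coda /f/ | onset /nw/.
/e…e/ gap (V2→V3): /vfw/; trying suffixes from longest down, /fw/ is the first permitted one, so coda /v/ | onset /fw/.
/e…o/ gap (V3→V4): /p/ → onset of the next syllable (single consonants are always licit onsets).

pof.nwev.fwe.poz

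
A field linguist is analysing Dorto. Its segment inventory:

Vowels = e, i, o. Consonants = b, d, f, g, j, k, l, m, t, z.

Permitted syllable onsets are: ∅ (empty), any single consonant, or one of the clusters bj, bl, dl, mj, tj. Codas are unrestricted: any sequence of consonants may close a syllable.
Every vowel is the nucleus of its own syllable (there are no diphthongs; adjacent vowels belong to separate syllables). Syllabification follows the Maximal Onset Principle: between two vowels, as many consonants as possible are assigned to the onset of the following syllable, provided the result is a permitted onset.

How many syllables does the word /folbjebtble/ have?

Nuclei (vowels): o, e, e → 3 syllables.

3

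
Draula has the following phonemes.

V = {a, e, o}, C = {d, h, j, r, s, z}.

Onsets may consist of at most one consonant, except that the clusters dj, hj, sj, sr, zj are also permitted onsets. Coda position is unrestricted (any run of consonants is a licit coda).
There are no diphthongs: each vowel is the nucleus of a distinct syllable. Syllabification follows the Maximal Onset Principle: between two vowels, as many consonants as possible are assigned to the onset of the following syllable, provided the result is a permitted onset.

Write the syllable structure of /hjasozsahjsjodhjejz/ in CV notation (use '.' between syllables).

Nuclei (vowels): a, o, a, o, e → 5 syllables.
σ1/σ2 boundary: /s/ → onset of the next syllable (single consonants are always licit onsets).
σ2/σ3 boundary: cluster /zs/ — the longest permitted-onset suffix is /s/; onset = /s/, preceding coda = /z/.
σ3/σ4 boundary: /hjsj/ splits as /hj/ + /sj/ (/sj/ is the longest suffix that is a licit onset).
σ4/σ5 boundary: /dhj/ splits as /d/ + /hj/ (/hj/ is the longest suffix that is a licit onset).
Putting it together: hja.soz.sahj.sjod.hjejz.
Mapping each syllable to C/V: /hja/ → CCV, /soz/ → CVC, /sahj/ → CVCC, /sjod/ → CCVC, /hjejz/ → CCVCC.

CCV.CVC.CVCC.CCVC.CCVCC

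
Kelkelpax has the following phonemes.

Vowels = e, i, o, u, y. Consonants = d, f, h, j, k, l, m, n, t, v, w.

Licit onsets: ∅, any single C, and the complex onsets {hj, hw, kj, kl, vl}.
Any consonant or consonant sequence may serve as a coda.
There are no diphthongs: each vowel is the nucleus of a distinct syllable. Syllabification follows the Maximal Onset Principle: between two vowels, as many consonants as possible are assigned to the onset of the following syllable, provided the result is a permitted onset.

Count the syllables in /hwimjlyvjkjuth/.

3

The vowels are i, y, u — 3 nuclei, so 3 syllables.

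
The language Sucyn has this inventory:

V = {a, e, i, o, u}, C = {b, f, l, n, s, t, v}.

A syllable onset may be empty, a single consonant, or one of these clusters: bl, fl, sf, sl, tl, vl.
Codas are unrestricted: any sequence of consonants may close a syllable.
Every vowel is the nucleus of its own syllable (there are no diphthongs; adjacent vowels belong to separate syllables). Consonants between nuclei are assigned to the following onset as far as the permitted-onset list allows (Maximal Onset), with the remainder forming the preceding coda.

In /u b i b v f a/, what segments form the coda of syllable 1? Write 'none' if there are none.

The vowels are u, i, a — 3 nuclei, so 3 syllables.
Between /u/ (V1) and /i/ (V2): /b/ is a single consonant, so it becomes the next onset.
Between /i/ (V2) and /a/ (V3): cluster /bvf/ — the longest permitted-onset suffix is /f/; onset = /f/, preceding coda = /bv/.
Result: u.bibv.fa.
Syllable 1 is /u/: onset ∅, nucleus /u/, coda ∅.

none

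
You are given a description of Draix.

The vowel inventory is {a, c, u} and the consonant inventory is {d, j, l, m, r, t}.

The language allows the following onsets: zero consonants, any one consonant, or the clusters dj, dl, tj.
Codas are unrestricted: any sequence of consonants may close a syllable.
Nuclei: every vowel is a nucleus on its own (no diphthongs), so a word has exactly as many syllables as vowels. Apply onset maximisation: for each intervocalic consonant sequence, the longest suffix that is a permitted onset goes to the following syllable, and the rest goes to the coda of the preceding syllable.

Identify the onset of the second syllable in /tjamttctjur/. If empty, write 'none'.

t

Vowels present: a, c, u; each is a nucleus, giving 3 syllables.
/a…c/ gap (V1→V2): /mtt/ splits as /mt/ + /t/ (/t/ is the longest suffix that is a licit onset).
/c…u/ gap (V2→V3): cluster /tj/ — /tj/ is itself a permitted onset, so the whole cluster goes right; preceding coda = ∅.
Result: tjamt.tc.tjur.
Syllable 2 is /tc/: onset /t/, nucleus /c/, coda ∅.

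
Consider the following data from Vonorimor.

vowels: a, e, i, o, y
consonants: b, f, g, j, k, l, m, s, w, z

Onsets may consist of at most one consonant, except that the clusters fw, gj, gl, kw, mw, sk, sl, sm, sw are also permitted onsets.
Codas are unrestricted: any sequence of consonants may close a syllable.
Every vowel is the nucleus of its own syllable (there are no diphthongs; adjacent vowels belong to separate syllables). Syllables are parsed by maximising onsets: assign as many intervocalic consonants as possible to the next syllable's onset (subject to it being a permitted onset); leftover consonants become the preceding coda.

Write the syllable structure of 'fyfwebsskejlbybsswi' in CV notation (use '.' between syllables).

CV.CCVCC.CCVCC.CVCC.CCV

The vowels are y, e, e, y, i — 5 nuclei, so 5 syllables.
V1 /y/ – V2 /e/: /fw/ — entire cluster is a permitted onset → onset /fw/, coda ∅.
V2 /e/ – V3 /e/: /bssk/ — longest licit onset from the right is /sk/, leaving /bs/ as coda.
V3 /e/ – V4 /y/: /jlb/ splits as /jl/ + /b/ (/b/ is the longest suffix that is a licit onset).
V4 /y/ – V5 /i/: cluster /bssw/ — the longest permitted-onset suffix is /sw/; onset = /sw/, preceding coda = /bs/.
So the parse is fy.fwebs.skejl.bybs.swi.
Mapping each syllable to C/V: /fy/ → CV, /fwebs/ → CCVCC, /skejl/ → CCVCC, /bybs/ → CVCC, /swi/ → CCV.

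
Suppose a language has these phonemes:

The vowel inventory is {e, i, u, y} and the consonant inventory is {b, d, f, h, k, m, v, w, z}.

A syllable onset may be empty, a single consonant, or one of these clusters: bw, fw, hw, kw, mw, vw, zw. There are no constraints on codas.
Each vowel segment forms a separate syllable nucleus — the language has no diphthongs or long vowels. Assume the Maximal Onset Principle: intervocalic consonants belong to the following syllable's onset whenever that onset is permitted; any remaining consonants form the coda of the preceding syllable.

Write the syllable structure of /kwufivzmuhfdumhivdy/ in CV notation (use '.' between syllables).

CCV.CVCC.CVCC.CVC.CVC.CV

Nuclei (vowels): u, i, u, u, i, y → 6 syllables.
Between /u/ (V1) and /i/ (V2): /f/ → onset of the next syllable (single consonants are always licit onsets).
Between /i/ (V2) and /u/ (V3): /vzm/ splits as /vz/ + /m/ (/m/ is the longest suffix that is a licit onset).
Between /u/ (V3) and /u/ (V4): /hfd/; trying suffixes from longest down, /d/ is the first permitted one, so coda /hf/ | onset /d/.
Between /u/ (V4) and /i/ (V5): /mh/ — longest licit onset from the right is /h/, leaving /m/ as coda.
Between /i/ (V5) and /y/ (V6): /vd/ — longest licit onset from the right is /d/, leaving /v/ as coda.
So the parse is kwu.fivz.muhf.dum.hiv.dy.
Mapping each syllable to C/V: /kwu/ → CCV, /fivz/ → CVCC, /muhf/ → CVCC, /dum/ → CVC, /hiv/ → CVC, /dy/ → CV.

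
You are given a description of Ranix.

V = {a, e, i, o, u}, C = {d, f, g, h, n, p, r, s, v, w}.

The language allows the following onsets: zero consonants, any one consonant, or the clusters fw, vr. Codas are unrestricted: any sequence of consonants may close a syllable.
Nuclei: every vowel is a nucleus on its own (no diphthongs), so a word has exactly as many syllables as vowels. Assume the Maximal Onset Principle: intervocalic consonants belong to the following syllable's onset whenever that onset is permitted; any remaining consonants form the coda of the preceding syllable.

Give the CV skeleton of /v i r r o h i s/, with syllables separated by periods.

Vowels present: i, o, i; each is a nucleus, giving 3 syllables.
Between /i/ (V1) and /o/ (V2): /rr/ splits as /r/ + /r/ (/r/ is the longest suffix that is a licit onset).
Between /o/ (V2) and /i/ (V3): /h/ is a single consonant, so it becomes the next onset.
Syllabification: vir.ro.his.
Mapping each syllable to C/V: /vir/ → CVC, /ro/ → CV, /his/ → CVC.

CVC.CV.CVC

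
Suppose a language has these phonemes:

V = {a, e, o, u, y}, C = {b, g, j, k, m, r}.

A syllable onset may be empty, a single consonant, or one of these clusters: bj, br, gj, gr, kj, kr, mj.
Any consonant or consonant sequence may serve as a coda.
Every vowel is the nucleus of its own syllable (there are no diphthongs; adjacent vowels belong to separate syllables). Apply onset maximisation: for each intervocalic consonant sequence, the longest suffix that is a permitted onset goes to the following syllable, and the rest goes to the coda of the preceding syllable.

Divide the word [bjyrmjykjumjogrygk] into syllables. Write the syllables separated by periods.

Nuclei (vowels): y, y, u, o, y → 5 syllables.
Between /y/ (V1) and /y/ (V2): /rmj/ — longest licit onset from the right is /mj/, leaving /r/ as coda.
Between /y/ (V2) and /u/ (V3): /kj/ is a licit onset in full, so it all attaches to the next syllable.
Between /u/ (V3) and /o/ (V4): cluster /mj/ — /mj/ is itself a permitted onset, so the whole cluster goes right; preceding coda = ∅.
Between /o/ (V4) and /y/ (V5): /gr/ — entire cluster is a permitted onset → onset /gr/, coda ∅.

bjyr.mjy.kju.mjo.grygk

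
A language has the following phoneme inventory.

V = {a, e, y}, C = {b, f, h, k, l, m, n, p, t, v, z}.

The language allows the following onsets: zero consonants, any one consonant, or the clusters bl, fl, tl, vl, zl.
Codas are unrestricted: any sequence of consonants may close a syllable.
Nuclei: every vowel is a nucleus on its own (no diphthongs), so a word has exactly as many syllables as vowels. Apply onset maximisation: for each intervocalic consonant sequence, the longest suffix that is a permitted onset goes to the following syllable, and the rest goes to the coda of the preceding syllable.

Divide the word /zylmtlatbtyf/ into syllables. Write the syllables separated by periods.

zylm.tlatb.tyf

Vowels present: y, a, y; each is a nucleus, giving 3 syllables.
Between /y/ (V1) and /a/ (V2): /lmtl/; trying suffixes from longest down, /tl/ is the first permitted one, so coda /lm/ | onset /tl/.
Between /a/ (V2) and /y/ (V3): cluster /tbt/ — the longest permitted-onset suffix is /t/; onset = /t/, preceding coda = /tb/.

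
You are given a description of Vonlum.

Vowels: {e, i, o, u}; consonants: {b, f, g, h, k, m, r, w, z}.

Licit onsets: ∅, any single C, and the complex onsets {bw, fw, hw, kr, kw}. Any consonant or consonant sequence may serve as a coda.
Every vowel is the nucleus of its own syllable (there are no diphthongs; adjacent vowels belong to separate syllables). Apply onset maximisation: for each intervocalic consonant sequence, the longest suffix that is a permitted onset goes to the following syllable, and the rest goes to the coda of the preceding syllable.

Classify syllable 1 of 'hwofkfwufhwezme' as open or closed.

Vowels present: o, u, e, e; each is a nucleus, giving 4 syllables.
σ1/σ2 boundary: /fkfw/; trying suffixes from longest down, /fw/ is the first permitted one, so coda /fk/ | onset /fw/.
σ2/σ3 boundary: cluster /fhw/ — the longest permitted-onset suffix is /hw/; onset = /hw/, preceding coda = /f/.
σ3/σ4 boundary: /zm/ — longest licit onset from the right is /m/, leaving /z/ as coda.
So the parse is hwofk.fwuf.hwez.me.
Syllable 1 is /hwofk/ with coda /fk/, so it is closed.

closed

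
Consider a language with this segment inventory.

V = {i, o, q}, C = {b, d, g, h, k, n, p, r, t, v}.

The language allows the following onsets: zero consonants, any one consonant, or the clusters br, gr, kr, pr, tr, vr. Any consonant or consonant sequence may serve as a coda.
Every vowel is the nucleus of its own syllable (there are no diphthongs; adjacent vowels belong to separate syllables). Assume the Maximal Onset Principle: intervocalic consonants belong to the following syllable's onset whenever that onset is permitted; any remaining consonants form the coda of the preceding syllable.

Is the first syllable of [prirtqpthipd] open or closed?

Nuclei (vowels): i, q, i → 3 syllables.
Between /i/ (V1) and /q/ (V2): /rt/; trying suffixes from longest down, /t/ is the first permitted one, so coda /r/ | onset /t/.
Between /q/ (V2) and /i/ (V3): /pth/; trying suffixes from longest down, /h/ is the first permitted one, so coda /pt/ | onset /h/.
Putting it together: prir.tqpt.hipd.
Syllable 1 is /prir/ with coda /r/, so it is closed.

closed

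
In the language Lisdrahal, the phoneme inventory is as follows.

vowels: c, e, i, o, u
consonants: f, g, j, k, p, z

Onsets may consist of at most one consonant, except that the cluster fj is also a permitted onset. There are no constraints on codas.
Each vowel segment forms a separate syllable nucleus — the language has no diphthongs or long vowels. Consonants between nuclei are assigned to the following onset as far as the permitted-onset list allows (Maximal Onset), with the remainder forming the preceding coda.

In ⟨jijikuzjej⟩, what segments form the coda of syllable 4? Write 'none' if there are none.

j

The vowels are i, i, u, e — 4 nuclei, so 4 syllables.
Between /i/ (V1) and /i/ (V2): just /j/ — single C goes to the following onset.
Between /i/ (V2) and /u/ (V3): /k/ → onset of the next syllable (single consonants are always licit onsets).
Between /u/ (V3) and /e/ (V4): /zj/ — longest licit onset from the right is /j/, leaving /z/ as coda.
Result: ji.ji.kuz.jej.
Syllable 4 is /jej/: onset /j/, nucleus /e/, coda /j/.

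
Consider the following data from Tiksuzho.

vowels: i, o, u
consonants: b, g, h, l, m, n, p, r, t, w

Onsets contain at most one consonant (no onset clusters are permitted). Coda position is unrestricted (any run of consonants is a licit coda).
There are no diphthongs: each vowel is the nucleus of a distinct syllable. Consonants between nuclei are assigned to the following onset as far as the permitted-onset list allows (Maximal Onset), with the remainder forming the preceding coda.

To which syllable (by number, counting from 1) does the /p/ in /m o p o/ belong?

Nuclei (vowels): o, o → 2 syllables.
σ1/σ2 boundary: just /p/ — single C goes to the following onset.
Syllabification: mo.po.
The /p/ is in the onset of syllable 2 (/po/).

2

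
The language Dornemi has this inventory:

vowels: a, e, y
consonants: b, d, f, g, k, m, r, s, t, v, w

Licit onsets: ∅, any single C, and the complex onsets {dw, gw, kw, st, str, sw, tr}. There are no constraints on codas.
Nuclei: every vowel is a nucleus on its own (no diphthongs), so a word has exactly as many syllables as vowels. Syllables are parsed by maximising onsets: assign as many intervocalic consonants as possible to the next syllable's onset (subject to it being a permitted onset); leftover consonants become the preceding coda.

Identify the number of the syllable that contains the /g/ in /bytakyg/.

3

The vowels are y, a, y — 3 nuclei, so 3 syllables.
σ1/σ2 boundary: /t/ → onset of the next syllable (single consonants are always licit onsets).
σ2/σ3 boundary: just /k/ — single C goes to the following onset.
So the parse is by.ta.kyg.
The /g/ is in the coda of syllable 3 (/kyg/).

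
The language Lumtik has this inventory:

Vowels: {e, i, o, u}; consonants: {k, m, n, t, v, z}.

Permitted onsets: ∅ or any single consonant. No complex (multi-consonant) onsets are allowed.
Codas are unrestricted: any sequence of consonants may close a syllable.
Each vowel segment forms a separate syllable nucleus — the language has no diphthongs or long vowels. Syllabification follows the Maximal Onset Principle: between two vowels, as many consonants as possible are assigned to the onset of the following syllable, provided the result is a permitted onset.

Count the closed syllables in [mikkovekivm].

2

The vowels are i, o, e, i — 4 nuclei, so 4 syllables.
σ1/σ2 boundary: cluster /kk/ — the longest permitted-onset suffix is /k/; onset = /k/, preceding coda = /k/.
σ2/σ3 boundary: /v/ → onset of the next syllable (single consonants are always licit onsets).
σ3/σ4 boundary: /k/ → onset of the next syllable (single consonants are always licit onsets).
Putting it together: mik.ko.ve.kivm.
Classifying each syllable: /mik/ (closed), /ko/ (open), /ve/ (open), /kivm/ (closed).
Closed syllables: 2.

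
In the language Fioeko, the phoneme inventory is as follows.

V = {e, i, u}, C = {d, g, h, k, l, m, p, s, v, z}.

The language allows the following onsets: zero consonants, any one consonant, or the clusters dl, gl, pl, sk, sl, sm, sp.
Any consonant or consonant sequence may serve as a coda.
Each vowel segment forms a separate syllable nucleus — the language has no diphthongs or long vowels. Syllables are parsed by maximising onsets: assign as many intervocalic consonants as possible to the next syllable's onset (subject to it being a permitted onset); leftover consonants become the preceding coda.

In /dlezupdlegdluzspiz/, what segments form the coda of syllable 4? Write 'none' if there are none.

z

Vowels present: e, u, e, u, i; each is a nucleus, giving 5 syllables.
σ1/σ2 boundary: /z/ → onset of the next syllable (single consonants are always licit onsets).
σ2/σ3 boundary: /pdl/ — longest licit onset from the right is /dl/, leaving /p/ as coda.
σ3/σ4 boundary: /gdl/; trying suffixes from longest down, /dl/ is the first permitted one, so coda /g/ | onset /dl/.
σ4/σ5 boundary: /zsp/ — longest licit onset from the right is /sp/, leaving /z/ as coda.
So the parse is dle.zup.dleg.dluz.spiz.
Syllable 4 is /dluz/: onset /dl/, nucleus /u/, coda /z/.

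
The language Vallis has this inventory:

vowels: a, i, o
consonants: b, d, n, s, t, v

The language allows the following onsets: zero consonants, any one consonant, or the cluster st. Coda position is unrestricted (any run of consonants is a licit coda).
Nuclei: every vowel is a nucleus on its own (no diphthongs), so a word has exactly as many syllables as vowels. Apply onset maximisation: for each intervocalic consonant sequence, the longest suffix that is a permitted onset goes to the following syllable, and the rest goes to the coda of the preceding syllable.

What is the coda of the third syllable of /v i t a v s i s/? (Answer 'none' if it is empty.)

s

Nuclei (vowels): i, a, i → 3 syllables.
σ1/σ2 boundary: /t/ → onset of the next syllable (single consonants are always licit onsets).
σ2/σ3 boundary: /vs/ — longest licit onset from the right is /s/, leaving /v/ as coda.
Syllabification: vi.tav.sis.
Syllable 3 is /sis/: onset /s/, nucleus /i/, coda /s/.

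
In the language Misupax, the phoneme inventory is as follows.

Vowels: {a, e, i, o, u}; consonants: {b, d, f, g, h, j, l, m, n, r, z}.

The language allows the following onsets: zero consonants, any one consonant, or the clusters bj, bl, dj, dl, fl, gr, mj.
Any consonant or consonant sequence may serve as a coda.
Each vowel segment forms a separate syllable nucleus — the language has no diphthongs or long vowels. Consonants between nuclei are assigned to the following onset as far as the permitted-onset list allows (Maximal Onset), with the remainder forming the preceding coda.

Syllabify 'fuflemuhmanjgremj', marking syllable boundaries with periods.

Vowels present: u, e, u, a, e; each is a nucleus, giving 5 syllables.
V1 /u/ – V2 /e/: cluster /fl/ — /fl/ is itself a permitted onset, so the whole cluster goes right; preceding coda = ∅.
V2 /e/ – V3 /u/: /m/ is a single consonant, so it becomes the next onset.
V3 /u/ – V4 /a/: /hm/ — longest licit onset from the right is /m/, leaving /h/ as coda.
V4 /a/ – V5 /e/: /njgr/; trying suffixes from longest down, /gr/ is the first permitted one, so coda /nj/ | onset /gr/.

fu.fle.muh.manj.gremj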